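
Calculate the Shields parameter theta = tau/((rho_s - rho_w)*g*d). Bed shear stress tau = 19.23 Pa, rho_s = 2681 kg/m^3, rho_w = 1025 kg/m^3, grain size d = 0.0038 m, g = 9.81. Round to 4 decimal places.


theta = tau / ((rho_s - rho_w) * g * d)
rho_s - rho_w = 2681 - 1025 = 1656
Denominator = 1656 * 9.81 * 0.0038 = 61.732368
theta = 19.23 / 61.732368
theta = 0.3115

0.3115


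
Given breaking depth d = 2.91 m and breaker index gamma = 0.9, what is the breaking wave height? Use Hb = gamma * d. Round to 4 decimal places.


Hb = gamma * d
Hb = 0.9 * 2.91
Hb = 2.6190 m

2.6190


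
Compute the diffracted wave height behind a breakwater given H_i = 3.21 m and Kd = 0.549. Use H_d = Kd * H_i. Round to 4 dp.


H_d = Kd * H_i
H_d = 0.549 * 3.21
H_d = 1.7623 m

1.7623


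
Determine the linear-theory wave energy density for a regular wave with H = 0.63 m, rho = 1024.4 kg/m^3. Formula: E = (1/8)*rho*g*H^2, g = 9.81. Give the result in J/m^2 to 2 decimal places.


E = (1/8) * rho * g * H^2
E = (1/8) * 1024.4 * 9.81 * 0.63^2
E = 0.125 * 1024.4 * 9.81 * 0.3969
E = 498.57 J/m^2

498.57


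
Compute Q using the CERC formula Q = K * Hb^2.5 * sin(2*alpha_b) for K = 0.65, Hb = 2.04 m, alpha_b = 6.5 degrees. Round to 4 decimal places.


Q = K * Hb^2.5 * sin(2 * alpha_b)
Hb^2.5 = 2.04^2.5 = 5.943954
sin(2 * 6.5) = sin(13.0) = 0.224951
Q = 0.65 * 5.943954 * 0.224951
Q = 0.8691 m^3/s

0.8691


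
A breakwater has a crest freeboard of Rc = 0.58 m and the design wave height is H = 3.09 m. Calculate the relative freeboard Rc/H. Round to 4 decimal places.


Relative freeboard = Rc / H
= 0.58 / 3.09
= 0.1877

0.1877


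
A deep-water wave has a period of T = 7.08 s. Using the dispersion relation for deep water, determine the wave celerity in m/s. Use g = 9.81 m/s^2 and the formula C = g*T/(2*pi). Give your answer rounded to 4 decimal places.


We use the deep-water celerity formula:
C = g * T / (2 * pi)
C = 9.81 * 7.08 / (2 * 3.14159...)
C = 69.454800 / 6.283185
C = 11.0541 m/s

11.0541


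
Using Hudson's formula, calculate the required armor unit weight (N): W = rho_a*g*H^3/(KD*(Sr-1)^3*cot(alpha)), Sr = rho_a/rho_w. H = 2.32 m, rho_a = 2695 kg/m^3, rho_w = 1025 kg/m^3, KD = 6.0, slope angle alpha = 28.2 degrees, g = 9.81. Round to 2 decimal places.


Sr = rho_a / rho_w = 2695 / 1025 = 2.629268
(Sr - 1) = 1.629268
(Sr - 1)^3 = 4.324917
cot(28.2) = 1 / tan(28.2) = 1 / 0.536195 = 1.864992
Numerator = 2695 * 9.81 * 2.32^3 = 330135.1232
Denominator = 6.0 * 4.324917 * 1.864992 = 48.395621
W = 330135.1232 / 48.395621
W = 6821.59 N

6821.59


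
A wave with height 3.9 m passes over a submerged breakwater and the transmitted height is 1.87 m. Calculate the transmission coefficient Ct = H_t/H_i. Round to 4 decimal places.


Ct = H_t / H_i
Ct = 1.87 / 3.9
Ct = 0.4795

0.4795


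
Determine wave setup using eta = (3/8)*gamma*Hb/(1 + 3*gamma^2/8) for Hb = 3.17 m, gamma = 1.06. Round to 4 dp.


eta = (3/8) * gamma * Hb / (1 + 3*gamma^2/8)
Numerator = (3/8) * 1.06 * 3.17 = 1.260075
Denominator = 1 + 3*1.06^2/8 = 1 + 0.421350 = 1.421350
eta = 1.260075 / 1.421350
eta = 0.8865 m

0.8865


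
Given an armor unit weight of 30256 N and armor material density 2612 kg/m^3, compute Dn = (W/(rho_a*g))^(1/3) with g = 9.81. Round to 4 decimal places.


V = W / (rho_a * g)
V = 30256 / (2612 * 9.81)
V = 30256 / 25623.72
V = 1.180781 m^3
Dn = V^(1/3) = 1.180781^(1/3)
Dn = 1.0570 m

1.0570


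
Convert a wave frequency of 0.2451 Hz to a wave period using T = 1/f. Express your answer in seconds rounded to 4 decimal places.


T = 1 / f
T = 1 / 0.2451
T = 4.0800 s

4.0800


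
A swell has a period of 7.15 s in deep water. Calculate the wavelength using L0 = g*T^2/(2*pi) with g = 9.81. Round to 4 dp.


L0 = g * T^2 / (2 * pi)
L0 = 9.81 * 7.15^2 / (2 * pi)
L0 = 9.81 * 51.1225 / 6.28319
L0 = 501.5117 / 6.28319
L0 = 79.8181 m

79.8181


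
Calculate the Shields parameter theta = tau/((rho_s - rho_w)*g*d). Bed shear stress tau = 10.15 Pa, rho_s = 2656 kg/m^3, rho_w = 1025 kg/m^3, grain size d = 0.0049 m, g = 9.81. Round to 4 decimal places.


theta = tau / ((rho_s - rho_w) * g * d)
rho_s - rho_w = 2656 - 1025 = 1631
Denominator = 1631 * 9.81 * 0.0049 = 78.400539
theta = 10.15 / 78.400539
theta = 0.1295

0.1295


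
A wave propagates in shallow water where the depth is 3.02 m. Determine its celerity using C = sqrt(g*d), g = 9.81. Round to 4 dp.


Using the shallow-water approximation:
C = sqrt(g * d) = sqrt(9.81 * 3.02)
C = sqrt(29.6262)
C = 5.4430 m/s

5.4430


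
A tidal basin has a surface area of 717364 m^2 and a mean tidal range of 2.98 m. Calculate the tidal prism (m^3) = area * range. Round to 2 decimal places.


Tidal prism = Area * Tidal range
P = 717364 * 2.98
P = 2137744.72 m^3

2137744.72


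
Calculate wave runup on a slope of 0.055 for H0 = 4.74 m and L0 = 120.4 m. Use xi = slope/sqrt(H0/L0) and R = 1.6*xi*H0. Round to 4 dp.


xi = slope / sqrt(H0/L0)
H0/L0 = 4.74/120.4 = 0.039369
sqrt(0.039369) = 0.198416
xi = 0.055 / 0.198416 = 0.277196
R = 1.6 * xi * H0 = 1.6 * 0.277196 * 4.74
R = 2.1023 m

2.1023


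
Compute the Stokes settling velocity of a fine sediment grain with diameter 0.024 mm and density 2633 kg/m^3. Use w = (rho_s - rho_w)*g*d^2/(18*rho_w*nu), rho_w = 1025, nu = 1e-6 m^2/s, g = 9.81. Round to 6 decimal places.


w = (rho_s - rho_w) * g * d^2 / (18 * rho_w * nu)
d = 0.024 mm = 0.000024 m
rho_s - rho_w = 2633 - 1025 = 1608
Numerator = 1608 * 9.81 * (0.000024)^2 = 0.000009086100
Denominator = 18 * 1025 * 1e-6 = 0.018450
w = 0.000492 m/s

0.000492


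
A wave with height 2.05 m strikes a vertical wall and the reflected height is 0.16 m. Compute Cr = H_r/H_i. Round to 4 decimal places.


Cr = H_r / H_i
Cr = 0.16 / 2.05
Cr = 0.0780

0.0780


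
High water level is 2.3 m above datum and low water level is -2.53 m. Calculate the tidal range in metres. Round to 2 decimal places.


Tidal range = High water - Low water
Tidal range = 2.3 - (-2.53)
Tidal range = 4.83 m

4.83


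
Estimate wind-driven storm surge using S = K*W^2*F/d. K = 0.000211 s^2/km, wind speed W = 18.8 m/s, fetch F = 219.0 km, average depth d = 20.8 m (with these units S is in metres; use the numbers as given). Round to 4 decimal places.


S = K * W^2 * F / d
W^2 = 18.8^2 = 353.44
S = 0.000211 * 353.44 * 219.0 / 20.8
Numerator = 0.000211 * 353.44 * 219.0 = 16.332109
S = 16.332109 / 20.8 = 0.7852 m

0.7852


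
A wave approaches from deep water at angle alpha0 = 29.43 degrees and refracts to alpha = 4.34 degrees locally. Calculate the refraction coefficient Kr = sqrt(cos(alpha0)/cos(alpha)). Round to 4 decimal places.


Kr = sqrt(cos(alpha0) / cos(alpha))
cos(29.43) = 0.870957
cos(4.34) = 0.997133
Kr = sqrt(0.870957 / 0.997133)
Kr = sqrt(0.873461)
Kr = 0.9346

0.9346


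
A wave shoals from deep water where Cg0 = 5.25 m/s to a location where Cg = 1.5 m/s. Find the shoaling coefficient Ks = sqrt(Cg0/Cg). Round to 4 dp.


Ks = sqrt(Cg0 / Cg)
Ks = sqrt(5.25 / 1.5)
Ks = sqrt(3.5000)
Ks = 1.8708

1.8708


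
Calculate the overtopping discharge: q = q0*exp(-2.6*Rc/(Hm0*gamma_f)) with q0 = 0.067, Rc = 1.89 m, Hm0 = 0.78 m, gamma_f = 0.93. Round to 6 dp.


q = q0 * exp(-2.6 * Rc / (Hm0 * gamma_f))
Exponent = -2.6 * 1.89 / (0.78 * 0.93)
= -2.6 * 1.89 / 0.7254
= -6.774194
exp(-6.774194) = 0.001143
q = 0.067 * 0.001143
q = 0.000077 m^3/s/m

0.000077


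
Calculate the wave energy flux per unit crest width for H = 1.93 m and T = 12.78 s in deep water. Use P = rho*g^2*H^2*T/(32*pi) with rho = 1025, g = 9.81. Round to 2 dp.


P = rho * g^2 * H^2 * T / (32 * pi)
P = 1025 * 9.81^2 * 1.93^2 * 12.78 / (32 * pi)
P = 1025 * 96.2361 * 3.7249 * 12.78 / 100.53096
P = 46709.75 W/m

46709.75


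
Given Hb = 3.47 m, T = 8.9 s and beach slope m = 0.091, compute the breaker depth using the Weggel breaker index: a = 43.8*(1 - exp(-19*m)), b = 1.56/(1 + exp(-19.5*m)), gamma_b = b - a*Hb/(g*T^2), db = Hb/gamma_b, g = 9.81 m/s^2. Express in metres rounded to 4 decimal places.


a = 43.8 * (1 - exp(-19 * m))
exp(-19 * 0.091) = exp(-1.7290) = 0.177462
a = 43.8 * (1 - 0.177462) = 36.027174
b = 1.56 / (1 + exp(-19.5 * m))
exp(-19.5 * 0.091) = exp(-1.7745) = 0.169568
b = 1.56 / (1 + 0.169568) = 1.333826
Hb / (g * T^2) = 3.47 / (9.81 * 8.9^2) = 3.47 / 777.0501 = 0.00446561
gamma_b = b - a * Hb/(g*T^2) = 1.333826 - 36.027174 * 0.00446561 = 1.172942
db = Hb / gamma_b = 3.47 / 1.172942
db = 2.9584 m

2.9584


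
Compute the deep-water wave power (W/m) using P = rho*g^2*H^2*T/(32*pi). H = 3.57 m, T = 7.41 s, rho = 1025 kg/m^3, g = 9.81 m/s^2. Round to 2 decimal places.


P = rho * g^2 * H^2 * T / (32 * pi)
P = 1025 * 9.81^2 * 3.57^2 * 7.41 / (32 * pi)
P = 1025 * 96.2361 * 12.7449 * 7.41 / 100.53096
P = 92665.20 W/m

92665.20


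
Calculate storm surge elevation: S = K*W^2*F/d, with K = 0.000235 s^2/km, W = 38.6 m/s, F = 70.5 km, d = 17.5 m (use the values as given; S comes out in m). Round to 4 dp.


S = K * W^2 * F / d
W^2 = 38.6^2 = 1489.96
S = 0.000235 * 1489.96 * 70.5 / 17.5
Numerator = 0.000235 * 1489.96 * 70.5 = 24.684912
S = 24.684912 / 17.5 = 1.4106 m

1.4106


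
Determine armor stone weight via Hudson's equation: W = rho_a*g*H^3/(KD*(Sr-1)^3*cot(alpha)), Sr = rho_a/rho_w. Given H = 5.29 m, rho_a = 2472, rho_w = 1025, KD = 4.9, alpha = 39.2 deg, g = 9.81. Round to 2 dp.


Sr = rho_a / rho_w = 2472 / 1025 = 2.411707
(Sr - 1) = 1.411707
(Sr - 1)^3 = 2.813416
cot(39.2) = 1 / tan(39.2) = 1 / 0.815580 = 1.226121
Numerator = 2472 * 9.81 * 5.29^3 = 3589917.6797
Denominator = 4.9 * 2.813416 * 1.226121 = 16.902987
W = 3589917.6797 / 16.902987
W = 212383.63 N

212383.63


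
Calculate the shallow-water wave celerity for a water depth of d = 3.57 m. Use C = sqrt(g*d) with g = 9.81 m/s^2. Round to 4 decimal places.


Using the shallow-water approximation:
C = sqrt(g * d) = sqrt(9.81 * 3.57)
C = sqrt(35.0217)
C = 5.9179 m/s

5.9179


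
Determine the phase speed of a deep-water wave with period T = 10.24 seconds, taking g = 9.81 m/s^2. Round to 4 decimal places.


We use the deep-water celerity formula:
C = g * T / (2 * pi)
C = 9.81 * 10.24 / (2 * 3.14159...)
C = 100.454400 / 6.283185
C = 15.9878 m/s

15.9878


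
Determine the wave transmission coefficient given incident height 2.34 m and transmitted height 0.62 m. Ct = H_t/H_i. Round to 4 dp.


Ct = H_t / H_i
Ct = 0.62 / 2.34
Ct = 0.2650

0.2650


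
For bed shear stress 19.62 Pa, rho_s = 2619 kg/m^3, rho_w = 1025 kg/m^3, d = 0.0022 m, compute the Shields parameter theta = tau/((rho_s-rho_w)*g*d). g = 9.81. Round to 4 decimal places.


theta = tau / ((rho_s - rho_w) * g * d)
rho_s - rho_w = 2619 - 1025 = 1594
Denominator = 1594 * 9.81 * 0.0022 = 34.401708
theta = 19.62 / 34.401708
theta = 0.5703

0.5703


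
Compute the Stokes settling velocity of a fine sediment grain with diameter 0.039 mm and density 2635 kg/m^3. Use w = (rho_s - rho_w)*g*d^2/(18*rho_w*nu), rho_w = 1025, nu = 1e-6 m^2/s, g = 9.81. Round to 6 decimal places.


w = (rho_s - rho_w) * g * d^2 / (18 * rho_w * nu)
d = 0.039 mm = 0.000039 m
rho_s - rho_w = 2635 - 1025 = 1610
Numerator = 1610 * 9.81 * (0.000039)^2 = 0.000024022826
Denominator = 18 * 1025 * 1e-6 = 0.018450
w = 0.001302 m/s

0.001302


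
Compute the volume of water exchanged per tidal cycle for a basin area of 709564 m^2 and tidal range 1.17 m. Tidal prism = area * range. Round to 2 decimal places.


Tidal prism = Area * Tidal range
P = 709564 * 1.17
P = 830189.88 m^3

830189.88


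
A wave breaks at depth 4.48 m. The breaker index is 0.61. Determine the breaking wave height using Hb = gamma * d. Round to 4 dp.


Hb = gamma * d
Hb = 0.61 * 4.48
Hb = 2.7328 m

2.7328


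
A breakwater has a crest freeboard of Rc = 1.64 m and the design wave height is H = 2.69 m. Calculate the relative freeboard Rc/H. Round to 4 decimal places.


Relative freeboard = Rc / H
= 1.64 / 2.69
= 0.6097

0.6097


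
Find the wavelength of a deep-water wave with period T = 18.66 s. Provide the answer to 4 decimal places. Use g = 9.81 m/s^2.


L0 = g * T^2 / (2 * pi)
L0 = 9.81 * 18.66^2 / (2 * pi)
L0 = 9.81 * 348.1956 / 6.28319
L0 = 3415.7988 / 6.28319
L0 = 543.6413 m

543.6413


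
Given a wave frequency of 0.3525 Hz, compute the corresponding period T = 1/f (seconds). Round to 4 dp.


T = 1 / f
T = 1 / 0.3525
T = 2.8369 s

2.8369


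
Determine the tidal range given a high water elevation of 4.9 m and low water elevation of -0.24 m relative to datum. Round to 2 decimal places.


Tidal range = High water - Low water
Tidal range = 4.9 - (-0.24)
Tidal range = 5.14 m

5.14


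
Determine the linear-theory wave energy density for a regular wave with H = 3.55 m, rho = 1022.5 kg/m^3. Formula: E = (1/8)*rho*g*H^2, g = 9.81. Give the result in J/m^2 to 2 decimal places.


E = (1/8) * rho * g * H^2
E = (1/8) * 1022.5 * 9.81 * 3.55^2
E = 0.125 * 1022.5 * 9.81 * 12.6025
E = 15801.53 J/m^2

15801.53


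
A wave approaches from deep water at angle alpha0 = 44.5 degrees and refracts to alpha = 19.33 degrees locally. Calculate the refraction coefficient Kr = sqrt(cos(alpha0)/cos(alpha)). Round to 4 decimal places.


Kr = sqrt(cos(alpha0) / cos(alpha))
cos(44.5) = 0.713250
cos(19.33) = 0.943628
Kr = sqrt(0.713250 / 0.943628)
Kr = sqrt(0.755860)
Kr = 0.8694

0.8694


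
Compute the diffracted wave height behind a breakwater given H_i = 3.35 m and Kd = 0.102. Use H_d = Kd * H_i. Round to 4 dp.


H_d = Kd * H_i
H_d = 0.102 * 3.35
H_d = 0.3417 m

0.3417


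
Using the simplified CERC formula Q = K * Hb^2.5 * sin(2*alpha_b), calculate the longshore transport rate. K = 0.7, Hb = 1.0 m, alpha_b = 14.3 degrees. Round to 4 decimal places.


Q = K * Hb^2.5 * sin(2 * alpha_b)
Hb^2.5 = 1.0^2.5 = 1.000000
sin(2 * 14.3) = sin(28.6) = 0.478692
Q = 0.7 * 1.000000 * 0.478692
Q = 0.3351 m^3/s

0.3351


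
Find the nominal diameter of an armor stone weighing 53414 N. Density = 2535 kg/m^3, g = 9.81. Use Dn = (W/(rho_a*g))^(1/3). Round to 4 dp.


V = W / (rho_a * g)
V = 53414 / (2535 * 9.81)
V = 53414 / 24868.35
V = 2.147871 m^3
Dn = V^(1/3) = 2.147871^(1/3)
Dn = 1.2902 m

1.2902


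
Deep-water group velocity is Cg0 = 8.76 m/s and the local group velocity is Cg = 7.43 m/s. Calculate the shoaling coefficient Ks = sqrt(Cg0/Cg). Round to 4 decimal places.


Ks = sqrt(Cg0 / Cg)
Ks = sqrt(8.76 / 7.43)
Ks = sqrt(1.1790)
Ks = 1.0858

1.0858


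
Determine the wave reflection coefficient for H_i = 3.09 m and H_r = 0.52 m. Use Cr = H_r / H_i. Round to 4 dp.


Cr = H_r / H_i
Cr = 0.52 / 3.09
Cr = 0.1683

0.1683


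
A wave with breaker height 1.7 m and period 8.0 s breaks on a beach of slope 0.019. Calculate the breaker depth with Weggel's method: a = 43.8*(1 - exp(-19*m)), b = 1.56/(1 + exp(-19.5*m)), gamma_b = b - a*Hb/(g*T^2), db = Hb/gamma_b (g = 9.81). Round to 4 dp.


a = 43.8 * (1 - exp(-19 * m))
exp(-19 * 0.019) = exp(-0.3610) = 0.696979
a = 43.8 * (1 - 0.696979) = 13.272320
b = 1.56 / (1 + exp(-19.5 * m))
exp(-19.5 * 0.019) = exp(-0.3705) = 0.690389
b = 1.56 / (1 + 0.690389) = 0.922864
Hb / (g * T^2) = 1.7 / (9.81 * 8.0^2) = 1.7 / 627.8400 = 0.00270770
gamma_b = b - a * Hb/(g*T^2) = 0.922864 - 13.272320 * 0.00270770 = 0.886927
db = Hb / gamma_b = 1.7 / 0.886927
db = 1.9167 m

1.9167


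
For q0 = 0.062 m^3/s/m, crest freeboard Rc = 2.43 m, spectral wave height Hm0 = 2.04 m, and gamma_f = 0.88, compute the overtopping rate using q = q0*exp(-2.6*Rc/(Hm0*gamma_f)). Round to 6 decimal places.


q = q0 * exp(-2.6 * Rc / (Hm0 * gamma_f))
Exponent = -2.6 * 2.43 / (2.04 * 0.88)
= -2.6 * 2.43 / 1.7952
= -3.519385
exp(-3.519385) = 0.029618
q = 0.062 * 0.029618
q = 0.001836 m^3/s/m

0.001836


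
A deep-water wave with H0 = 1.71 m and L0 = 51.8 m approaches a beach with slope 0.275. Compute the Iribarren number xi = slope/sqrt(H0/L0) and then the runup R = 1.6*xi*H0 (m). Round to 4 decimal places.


xi = slope / sqrt(H0/L0)
H0/L0 = 1.71/51.8 = 0.033012
sqrt(0.033012) = 0.181691
xi = 0.275 / 0.181691 = 1.513560
R = 1.6 * xi * H0 = 1.6 * 1.513560 * 1.71
R = 4.1411 m

4.1411


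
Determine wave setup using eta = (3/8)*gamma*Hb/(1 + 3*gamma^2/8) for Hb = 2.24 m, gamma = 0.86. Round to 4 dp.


eta = (3/8) * gamma * Hb / (1 + 3*gamma^2/8)
Numerator = (3/8) * 0.86 * 2.24 = 0.722400
Denominator = 1 + 3*0.86^2/8 = 1 + 0.277350 = 1.277350
eta = 0.722400 / 1.277350
eta = 0.5655 m

0.5655


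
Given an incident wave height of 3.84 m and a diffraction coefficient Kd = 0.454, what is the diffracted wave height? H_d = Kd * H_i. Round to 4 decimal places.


H_d = Kd * H_i
H_d = 0.454 * 3.84
H_d = 1.7434 m

1.7434


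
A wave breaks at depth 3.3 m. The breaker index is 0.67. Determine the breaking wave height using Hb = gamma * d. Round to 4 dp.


Hb = gamma * d
Hb = 0.67 * 3.3
Hb = 2.2110 m

2.2110


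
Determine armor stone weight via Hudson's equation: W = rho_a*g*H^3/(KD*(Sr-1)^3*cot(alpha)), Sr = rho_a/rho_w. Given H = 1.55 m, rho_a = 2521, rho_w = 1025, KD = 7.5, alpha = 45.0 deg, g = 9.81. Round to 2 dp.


Sr = rho_a / rho_w = 2521 / 1025 = 2.459512
(Sr - 1) = 1.459512
(Sr - 1)^3 = 3.109018
cot(45.0) = 1 / tan(45.0) = 1 / 1.000000 = 1.000000
Numerator = 2521 * 9.81 * 1.55^3 = 92095.1899
Denominator = 7.5 * 3.109018 * 1.000000 = 23.317632
W = 92095.1899 / 23.317632
W = 3949.59 N

3949.59


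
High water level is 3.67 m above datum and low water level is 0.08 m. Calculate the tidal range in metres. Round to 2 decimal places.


Tidal range = High water - Low water
Tidal range = 3.67 - (0.08)
Tidal range = 3.59 m

3.59


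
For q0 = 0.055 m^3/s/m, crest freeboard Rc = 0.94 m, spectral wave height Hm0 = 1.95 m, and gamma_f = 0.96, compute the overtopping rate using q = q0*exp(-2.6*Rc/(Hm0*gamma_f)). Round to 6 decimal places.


q = q0 * exp(-2.6 * Rc / (Hm0 * gamma_f))
Exponent = -2.6 * 0.94 / (1.95 * 0.96)
= -2.6 * 0.94 / 1.8720
= -1.305556
exp(-1.305556) = 0.271022
q = 0.055 * 0.271022
q = 0.014906 m^3/s/m

0.014906


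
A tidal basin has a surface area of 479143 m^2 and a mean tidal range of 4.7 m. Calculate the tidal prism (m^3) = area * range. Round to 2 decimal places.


Tidal prism = Area * Tidal range
P = 479143 * 4.7
P = 2251972.10 m^3

2251972.10


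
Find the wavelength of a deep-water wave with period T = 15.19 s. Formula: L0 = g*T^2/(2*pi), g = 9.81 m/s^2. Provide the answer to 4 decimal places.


L0 = g * T^2 / (2 * pi)
L0 = 9.81 * 15.19^2 / (2 * pi)
L0 = 9.81 * 230.7361 / 6.28319
L0 = 2263.5211 / 6.28319
L0 = 360.2506 m

360.2506


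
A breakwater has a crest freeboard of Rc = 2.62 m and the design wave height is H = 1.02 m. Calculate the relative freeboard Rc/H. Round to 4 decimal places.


Relative freeboard = Rc / H
= 2.62 / 1.02
= 2.5686

2.5686


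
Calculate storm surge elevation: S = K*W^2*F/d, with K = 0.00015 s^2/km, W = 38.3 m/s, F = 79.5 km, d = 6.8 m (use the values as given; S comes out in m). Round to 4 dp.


S = K * W^2 * F / d
W^2 = 38.3^2 = 1466.89
S = 0.00015 * 1466.89 * 79.5 / 6.8
Numerator = 0.00015 * 1466.89 * 79.5 = 17.492663
S = 17.492663 / 6.8 = 2.5725 m

2.5725


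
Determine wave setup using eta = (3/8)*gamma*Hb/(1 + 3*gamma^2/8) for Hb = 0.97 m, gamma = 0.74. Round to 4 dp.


eta = (3/8) * gamma * Hb / (1 + 3*gamma^2/8)
Numerator = (3/8) * 0.74 * 0.97 = 0.269175
Denominator = 1 + 3*0.74^2/8 = 1 + 0.205350 = 1.205350
eta = 0.269175 / 1.205350
eta = 0.2233 m

0.2233


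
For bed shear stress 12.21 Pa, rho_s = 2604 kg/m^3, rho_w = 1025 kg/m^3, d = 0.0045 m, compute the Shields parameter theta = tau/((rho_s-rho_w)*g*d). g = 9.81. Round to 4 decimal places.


theta = tau / ((rho_s - rho_w) * g * d)
rho_s - rho_w = 2604 - 1025 = 1579
Denominator = 1579 * 9.81 * 0.0045 = 69.704955
theta = 12.21 / 69.704955
theta = 0.1752

0.1752


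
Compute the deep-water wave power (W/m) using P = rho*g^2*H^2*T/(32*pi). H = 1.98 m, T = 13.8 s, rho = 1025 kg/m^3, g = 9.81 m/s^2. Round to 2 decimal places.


P = rho * g^2 * H^2 * T / (32 * pi)
P = 1025 * 9.81^2 * 1.98^2 * 13.8 / (32 * pi)
P = 1025 * 96.2361 * 3.9204 * 13.8 / 100.53096
P = 53084.96 W/m

53084.96


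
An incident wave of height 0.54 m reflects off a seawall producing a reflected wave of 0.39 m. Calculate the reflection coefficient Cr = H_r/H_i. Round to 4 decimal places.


Cr = H_r / H_i
Cr = 0.39 / 0.54
Cr = 0.7222

0.7222


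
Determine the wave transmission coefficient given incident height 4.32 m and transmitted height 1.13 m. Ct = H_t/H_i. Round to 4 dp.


Ct = H_t / H_i
Ct = 1.13 / 4.32
Ct = 0.2616

0.2616


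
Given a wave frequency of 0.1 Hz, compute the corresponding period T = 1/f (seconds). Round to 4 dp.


T = 1 / f
T = 1 / 0.1
T = 10.0000 s

10.0000


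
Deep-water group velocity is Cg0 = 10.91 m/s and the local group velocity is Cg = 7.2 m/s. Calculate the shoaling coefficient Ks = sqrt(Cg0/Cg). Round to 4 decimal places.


Ks = sqrt(Cg0 / Cg)
Ks = sqrt(10.91 / 7.2)
Ks = sqrt(1.5153)
Ks = 1.2310

1.2310


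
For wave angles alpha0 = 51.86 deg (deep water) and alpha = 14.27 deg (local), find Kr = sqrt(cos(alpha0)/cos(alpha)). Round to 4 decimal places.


Kr = sqrt(cos(alpha0) / cos(alpha))
cos(51.86) = 0.617585
cos(14.27) = 0.969145
Kr = sqrt(0.617585 / 0.969145)
Kr = sqrt(0.637247)
Kr = 0.7983

0.7983


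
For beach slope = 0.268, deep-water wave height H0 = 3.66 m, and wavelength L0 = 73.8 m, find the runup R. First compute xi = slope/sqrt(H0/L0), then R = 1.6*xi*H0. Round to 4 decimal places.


xi = slope / sqrt(H0/L0)
H0/L0 = 3.66/73.8 = 0.049593
sqrt(0.049593) = 0.222696
xi = 0.268 / 0.222696 = 1.203434
R = 1.6 * xi * H0 = 1.6 * 1.203434 * 3.66
R = 7.0473 m

7.0473


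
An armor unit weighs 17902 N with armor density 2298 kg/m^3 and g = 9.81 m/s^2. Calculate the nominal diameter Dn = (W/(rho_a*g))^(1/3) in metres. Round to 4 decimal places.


V = W / (rho_a * g)
V = 17902 / (2298 * 9.81)
V = 17902 / 22543.38
V = 0.794113 m^3
Dn = V^(1/3) = 0.794113^(1/3)
Dn = 0.9260 m

0.9260


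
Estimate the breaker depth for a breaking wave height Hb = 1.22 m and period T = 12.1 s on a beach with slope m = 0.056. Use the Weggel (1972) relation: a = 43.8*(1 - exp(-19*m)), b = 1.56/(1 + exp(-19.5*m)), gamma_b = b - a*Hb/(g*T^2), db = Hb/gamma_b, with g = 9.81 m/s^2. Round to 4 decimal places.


a = 43.8 * (1 - exp(-19 * m))
exp(-19 * 0.056) = exp(-1.0640) = 0.345073
a = 43.8 * (1 - 0.345073) = 28.685813
b = 1.56 / (1 + exp(-19.5 * m))
exp(-19.5 * 0.056) = exp(-1.0920) = 0.335545
b = 1.56 / (1 + 0.335545) = 1.168063
Hb / (g * T^2) = 1.22 / (9.81 * 12.1^2) = 1.22 / 1436.2821 = 0.00084942
gamma_b = b - a * Hb/(g*T^2) = 1.168063 - 28.685813 * 0.00084942 = 1.143697
db = Hb / gamma_b = 1.22 / 1.143697
db = 1.0667 m

1.0667


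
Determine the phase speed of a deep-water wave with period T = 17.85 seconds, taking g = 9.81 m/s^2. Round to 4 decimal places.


We use the deep-water celerity formula:
C = g * T / (2 * pi)
C = 9.81 * 17.85 / (2 * 3.14159...)
C = 175.108500 / 6.283185
C = 27.8694 m/s

27.8694


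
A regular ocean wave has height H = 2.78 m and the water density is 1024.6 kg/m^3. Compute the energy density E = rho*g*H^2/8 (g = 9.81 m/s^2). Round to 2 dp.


E = (1/8) * rho * g * H^2
E = (1/8) * 1024.6 * 9.81 * 2.78^2
E = 0.125 * 1024.6 * 9.81 * 7.7284
E = 9710.08 J/m^2

9710.08


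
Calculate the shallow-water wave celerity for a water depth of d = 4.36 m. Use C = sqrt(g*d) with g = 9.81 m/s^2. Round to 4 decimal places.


Using the shallow-water approximation:
C = sqrt(g * d) = sqrt(9.81 * 4.36)
C = sqrt(42.7716)
C = 6.5400 m/s

6.5400


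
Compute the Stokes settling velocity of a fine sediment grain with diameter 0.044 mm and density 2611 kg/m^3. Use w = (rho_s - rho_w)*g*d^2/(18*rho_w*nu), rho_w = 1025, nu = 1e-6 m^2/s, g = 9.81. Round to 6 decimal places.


w = (rho_s - rho_w) * g * d^2 / (18 * rho_w * nu)
d = 0.044 mm = 0.000044 m
rho_s - rho_w = 2611 - 1025 = 1586
Numerator = 1586 * 9.81 * (0.000044)^2 = 0.000030121566
Denominator = 18 * 1025 * 1e-6 = 0.018450
w = 0.001633 m/s

0.001633


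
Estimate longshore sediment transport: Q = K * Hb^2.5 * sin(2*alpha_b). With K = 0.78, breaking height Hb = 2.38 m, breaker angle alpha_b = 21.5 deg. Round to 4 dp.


Q = K * Hb^2.5 * sin(2 * alpha_b)
Hb^2.5 = 2.38^2.5 = 8.738611
sin(2 * 21.5) = sin(43.0) = 0.681998
Q = 0.78 * 8.738611 * 0.681998
Q = 4.6486 m^3/s

4.6486


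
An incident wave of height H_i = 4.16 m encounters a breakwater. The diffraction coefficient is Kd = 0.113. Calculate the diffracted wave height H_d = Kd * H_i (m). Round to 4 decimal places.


H_d = Kd * H_i
H_d = 0.113 * 4.16
H_d = 0.4701 m

0.4701


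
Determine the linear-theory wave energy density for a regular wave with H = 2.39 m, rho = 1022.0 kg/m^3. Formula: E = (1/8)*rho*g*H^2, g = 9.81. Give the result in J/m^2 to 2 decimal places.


E = (1/8) * rho * g * H^2
E = (1/8) * 1022.0 * 9.81 * 2.39^2
E = 0.125 * 1022.0 * 9.81 * 5.7121
E = 7158.56 J/m^2

7158.56


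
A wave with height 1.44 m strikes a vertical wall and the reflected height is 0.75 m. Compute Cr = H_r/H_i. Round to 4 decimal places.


Cr = H_r / H_i
Cr = 0.75 / 1.44
Cr = 0.5208

0.5208


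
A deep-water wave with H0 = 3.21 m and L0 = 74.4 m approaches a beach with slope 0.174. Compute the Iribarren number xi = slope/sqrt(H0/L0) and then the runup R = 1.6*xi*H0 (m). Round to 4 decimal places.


xi = slope / sqrt(H0/L0)
H0/L0 = 3.21/74.4 = 0.043145
sqrt(0.043145) = 0.207714
xi = 0.174 / 0.207714 = 0.837690
R = 1.6 * xi * H0 = 1.6 * 0.837690 * 3.21
R = 4.3024 m

4.3024


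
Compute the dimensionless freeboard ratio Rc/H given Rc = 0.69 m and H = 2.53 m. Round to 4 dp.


Relative freeboard = Rc / H
= 0.69 / 2.53
= 0.2727

0.2727


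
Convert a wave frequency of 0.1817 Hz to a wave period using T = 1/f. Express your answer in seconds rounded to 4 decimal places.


T = 1 / f
T = 1 / 0.1817
T = 5.5036 s

5.5036


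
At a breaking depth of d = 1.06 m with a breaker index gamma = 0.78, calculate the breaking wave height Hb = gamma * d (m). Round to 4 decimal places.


Hb = gamma * d
Hb = 0.78 * 1.06
Hb = 0.8268 m

0.8268


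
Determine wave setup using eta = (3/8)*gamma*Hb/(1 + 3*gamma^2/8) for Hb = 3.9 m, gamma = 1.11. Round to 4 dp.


eta = (3/8) * gamma * Hb / (1 + 3*gamma^2/8)
Numerator = (3/8) * 1.11 * 3.9 = 1.623375
Denominator = 1 + 3*1.11^2/8 = 1 + 0.462038 = 1.462038
eta = 1.623375 / 1.462038
eta = 1.1104 m

1.1104


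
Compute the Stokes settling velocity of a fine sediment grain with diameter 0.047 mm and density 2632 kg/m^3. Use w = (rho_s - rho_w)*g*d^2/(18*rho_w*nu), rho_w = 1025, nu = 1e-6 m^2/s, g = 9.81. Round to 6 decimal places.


w = (rho_s - rho_w) * g * d^2 / (18 * rho_w * nu)
d = 0.047 mm = 0.000047 m
rho_s - rho_w = 2632 - 1025 = 1607
Numerator = 1607 * 9.81 * (0.000047)^2 = 0.000034824156
Denominator = 18 * 1025 * 1e-6 = 0.018450
w = 0.001887 m/s

0.001887


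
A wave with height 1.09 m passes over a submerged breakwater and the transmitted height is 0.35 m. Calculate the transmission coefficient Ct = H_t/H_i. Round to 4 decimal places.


Ct = H_t / H_i
Ct = 0.35 / 1.09
Ct = 0.3211

0.3211


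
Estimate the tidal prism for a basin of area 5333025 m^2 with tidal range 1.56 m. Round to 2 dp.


Tidal prism = Area * Tidal range
P = 5333025 * 1.56
P = 8319519.00 m^3

8319519.00


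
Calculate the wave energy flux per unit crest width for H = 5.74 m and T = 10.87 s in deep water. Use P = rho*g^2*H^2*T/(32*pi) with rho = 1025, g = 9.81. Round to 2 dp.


P = rho * g^2 * H^2 * T / (32 * pi)
P = 1025 * 9.81^2 * 5.74^2 * 10.87 / (32 * pi)
P = 1025 * 96.2361 * 32.9476 * 10.87 / 100.53096
P = 351411.01 W/m

351411.01


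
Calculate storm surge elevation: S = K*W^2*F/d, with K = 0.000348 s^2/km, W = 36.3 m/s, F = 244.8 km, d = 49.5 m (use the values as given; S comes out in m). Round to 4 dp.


S = K * W^2 * F / d
W^2 = 36.3^2 = 1317.69
S = 0.000348 * 1317.69 * 244.8 / 49.5
Numerator = 0.000348 * 1317.69 * 244.8 = 112.254538
S = 112.254538 / 49.5 = 2.2678 m

2.2678


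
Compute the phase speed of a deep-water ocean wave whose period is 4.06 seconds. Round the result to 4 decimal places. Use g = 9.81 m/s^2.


We use the deep-water celerity formula:
C = g * T / (2 * pi)
C = 9.81 * 4.06 / (2 * 3.14159...)
C = 39.828600 / 6.283185
C = 6.3389 m/s

6.3389


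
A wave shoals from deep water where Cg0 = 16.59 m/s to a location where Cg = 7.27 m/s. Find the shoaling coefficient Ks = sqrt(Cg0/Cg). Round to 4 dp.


Ks = sqrt(Cg0 / Cg)
Ks = sqrt(16.59 / 7.27)
Ks = sqrt(2.2820)
Ks = 1.5106

1.5106


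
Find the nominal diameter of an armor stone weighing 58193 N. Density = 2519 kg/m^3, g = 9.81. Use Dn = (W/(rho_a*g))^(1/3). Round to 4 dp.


V = W / (rho_a * g)
V = 58193 / (2519 * 9.81)
V = 58193 / 24711.39
V = 2.354906 m^3
Dn = V^(1/3) = 2.354906^(1/3)
Dn = 1.3304 m

1.3304


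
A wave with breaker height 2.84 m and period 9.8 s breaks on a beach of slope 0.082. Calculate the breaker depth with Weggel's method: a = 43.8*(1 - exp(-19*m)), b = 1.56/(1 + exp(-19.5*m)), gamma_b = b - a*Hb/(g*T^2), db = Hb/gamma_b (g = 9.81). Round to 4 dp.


a = 43.8 * (1 - exp(-19 * m))
exp(-19 * 0.082) = exp(-1.5580) = 0.210557
a = 43.8 * (1 - 0.210557) = 34.577614
b = 1.56 / (1 + exp(-19.5 * m))
exp(-19.5 * 0.082) = exp(-1.5990) = 0.202099
b = 1.56 / (1 + 0.202099) = 1.297731
Hb / (g * T^2) = 2.84 / (9.81 * 9.8^2) = 2.84 / 942.1524 = 0.00301437
gamma_b = b - a * Hb/(g*T^2) = 1.297731 - 34.577614 * 0.00301437 = 1.193501
db = Hb / gamma_b = 2.84 / 1.193501
db = 2.3796 m

2.3796


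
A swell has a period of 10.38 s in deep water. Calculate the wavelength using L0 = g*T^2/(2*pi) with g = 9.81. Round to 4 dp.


L0 = g * T^2 / (2 * pi)
L0 = 9.81 * 10.38^2 / (2 * pi)
L0 = 9.81 * 107.7444 / 6.28319
L0 = 1056.9726 / 6.28319
L0 = 168.2224 m

168.2224


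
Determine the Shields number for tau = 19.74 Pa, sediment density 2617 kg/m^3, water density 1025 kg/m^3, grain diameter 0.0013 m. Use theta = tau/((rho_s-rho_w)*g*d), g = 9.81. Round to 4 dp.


theta = tau / ((rho_s - rho_w) * g * d)
rho_s - rho_w = 2617 - 1025 = 1592
Denominator = 1592 * 9.81 * 0.0013 = 20.302776
theta = 19.74 / 20.302776
theta = 0.9723

0.9723


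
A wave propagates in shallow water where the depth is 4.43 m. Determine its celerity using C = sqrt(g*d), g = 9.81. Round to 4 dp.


Using the shallow-water approximation:
C = sqrt(g * d) = sqrt(9.81 * 4.43)
C = sqrt(43.4583)
C = 6.5923 m/s

6.5923


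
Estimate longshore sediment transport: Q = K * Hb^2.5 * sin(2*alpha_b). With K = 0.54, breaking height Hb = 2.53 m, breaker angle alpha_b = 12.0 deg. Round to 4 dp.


Q = K * Hb^2.5 * sin(2 * alpha_b)
Hb^2.5 = 2.53^2.5 = 10.181255
sin(2 * 12.0) = sin(24.0) = 0.406737
Q = 0.54 * 10.181255 * 0.406737
Q = 2.2362 m^3/s

2.2362


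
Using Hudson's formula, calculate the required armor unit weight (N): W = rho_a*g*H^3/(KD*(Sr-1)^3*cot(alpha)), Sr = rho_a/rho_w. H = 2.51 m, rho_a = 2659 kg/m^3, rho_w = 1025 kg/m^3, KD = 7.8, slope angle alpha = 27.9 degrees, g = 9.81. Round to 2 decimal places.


Sr = rho_a / rho_w = 2659 / 1025 = 2.594146
(Sr - 1) = 1.594146
(Sr - 1)^3 = 4.051208
cot(27.9) = 1 / tan(27.9) = 1 / 0.529473 = 1.888671
Numerator = 2659 * 9.81 * 2.51^3 = 412485.3316
Denominator = 7.8 * 4.051208 * 1.888671 = 59.680926
W = 412485.3316 / 59.680926
W = 6911.51 N

6911.51


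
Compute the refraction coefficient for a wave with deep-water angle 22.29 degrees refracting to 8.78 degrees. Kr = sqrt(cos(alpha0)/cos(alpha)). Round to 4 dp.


Kr = sqrt(cos(alpha0) / cos(alpha))
cos(22.29) = 0.925276
cos(8.78) = 0.988282
Kr = sqrt(0.925276 / 0.988282)
Kr = sqrt(0.936247)
Kr = 0.9676

0.9676


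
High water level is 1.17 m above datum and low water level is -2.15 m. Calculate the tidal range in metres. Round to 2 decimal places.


Tidal range = High water - Low water
Tidal range = 1.17 - (-2.15)
Tidal range = 3.32 m

3.32


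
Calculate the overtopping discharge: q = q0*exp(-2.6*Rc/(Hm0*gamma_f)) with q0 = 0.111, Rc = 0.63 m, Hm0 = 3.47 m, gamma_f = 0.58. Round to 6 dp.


q = q0 * exp(-2.6 * Rc / (Hm0 * gamma_f))
Exponent = -2.6 * 0.63 / (3.47 * 0.58)
= -2.6 * 0.63 / 2.0126
= -0.813873
exp(-0.813873) = 0.443139
q = 0.111 * 0.443139
q = 0.049188 m^3/s/m

0.049188


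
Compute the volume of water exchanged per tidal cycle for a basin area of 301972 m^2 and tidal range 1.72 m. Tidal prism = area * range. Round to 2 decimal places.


Tidal prism = Area * Tidal range
P = 301972 * 1.72
P = 519391.84 m^3

519391.84


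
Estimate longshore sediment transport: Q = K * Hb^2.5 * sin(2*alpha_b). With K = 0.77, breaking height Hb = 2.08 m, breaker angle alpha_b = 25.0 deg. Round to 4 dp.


Q = K * Hb^2.5 * sin(2 * alpha_b)
Hb^2.5 = 2.08^2.5 = 6.239623
sin(2 * 25.0) = sin(50.0) = 0.766044
Q = 0.77 * 6.239623 * 0.766044
Q = 3.6805 m^3/s

3.6805


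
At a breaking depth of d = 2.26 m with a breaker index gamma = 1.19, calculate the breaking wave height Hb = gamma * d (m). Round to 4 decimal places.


Hb = gamma * d
Hb = 1.19 * 2.26
Hb = 2.6894 m

2.6894


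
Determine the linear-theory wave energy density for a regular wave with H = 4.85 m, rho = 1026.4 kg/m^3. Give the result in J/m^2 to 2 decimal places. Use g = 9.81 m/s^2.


E = (1/8) * rho * g * H^2
E = (1/8) * 1026.4 * 9.81 * 4.85^2
E = 0.125 * 1026.4 * 9.81 * 23.5225
E = 29605.96 J/m^2

29605.96


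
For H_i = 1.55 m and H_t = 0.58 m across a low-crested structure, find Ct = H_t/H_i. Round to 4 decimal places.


Ct = H_t / H_i
Ct = 0.58 / 1.55
Ct = 0.3742

0.3742


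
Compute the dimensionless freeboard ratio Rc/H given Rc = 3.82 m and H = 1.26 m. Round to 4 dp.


Relative freeboard = Rc / H
= 3.82 / 1.26
= 3.0317

3.0317


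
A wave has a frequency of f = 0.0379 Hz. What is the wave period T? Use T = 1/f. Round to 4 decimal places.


T = 1 / f
T = 1 / 0.0379
T = 26.3852 s

26.3852


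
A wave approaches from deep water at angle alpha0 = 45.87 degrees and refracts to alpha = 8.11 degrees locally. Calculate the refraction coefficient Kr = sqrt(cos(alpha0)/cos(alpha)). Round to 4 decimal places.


Kr = sqrt(cos(alpha0) / cos(alpha))
cos(45.87) = 0.696289
cos(8.11) = 0.989999
Kr = sqrt(0.696289 / 0.989999)
Kr = sqrt(0.703323)
Kr = 0.8386

0.8386


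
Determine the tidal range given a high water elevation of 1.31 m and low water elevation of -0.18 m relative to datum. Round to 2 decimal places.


Tidal range = High water - Low water
Tidal range = 1.31 - (-0.18)
Tidal range = 1.49 m

1.49


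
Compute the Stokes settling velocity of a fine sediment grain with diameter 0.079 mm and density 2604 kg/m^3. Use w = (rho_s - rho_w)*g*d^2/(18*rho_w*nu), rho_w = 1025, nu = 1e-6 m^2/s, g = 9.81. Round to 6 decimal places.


w = (rho_s - rho_w) * g * d^2 / (18 * rho_w * nu)
d = 0.079 mm = 0.000079 m
rho_s - rho_w = 2604 - 1025 = 1579
Numerator = 1579 * 9.81 * (0.000079)^2 = 0.000096673028
Denominator = 18 * 1025 * 1e-6 = 0.018450
w = 0.005240 m/s

0.005240


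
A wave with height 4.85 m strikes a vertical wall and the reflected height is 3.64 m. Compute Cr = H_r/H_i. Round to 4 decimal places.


Cr = H_r / H_i
Cr = 3.64 / 4.85
Cr = 0.7505

0.7505


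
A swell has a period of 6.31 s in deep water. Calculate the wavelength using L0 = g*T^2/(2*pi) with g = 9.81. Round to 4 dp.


L0 = g * T^2 / (2 * pi)
L0 = 9.81 * 6.31^2 / (2 * pi)
L0 = 9.81 * 39.8161 / 6.28319
L0 = 390.5959 / 6.28319
L0 = 62.1653 m

62.1653


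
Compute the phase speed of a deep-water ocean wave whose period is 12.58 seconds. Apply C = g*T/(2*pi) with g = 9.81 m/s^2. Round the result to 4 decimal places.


We use the deep-water celerity formula:
C = g * T / (2 * pi)
C = 9.81 * 12.58 / (2 * 3.14159...)
C = 123.409800 / 6.283185
C = 19.6413 m/s

19.6413


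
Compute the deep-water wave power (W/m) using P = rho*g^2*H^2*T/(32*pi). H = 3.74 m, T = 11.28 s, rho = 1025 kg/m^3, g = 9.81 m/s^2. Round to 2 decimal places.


P = rho * g^2 * H^2 * T / (32 * pi)
P = 1025 * 9.81^2 * 3.74^2 * 11.28 / (32 * pi)
P = 1025 * 96.2361 * 13.9876 * 11.28 / 100.53096
P = 154815.46 W/m

154815.46


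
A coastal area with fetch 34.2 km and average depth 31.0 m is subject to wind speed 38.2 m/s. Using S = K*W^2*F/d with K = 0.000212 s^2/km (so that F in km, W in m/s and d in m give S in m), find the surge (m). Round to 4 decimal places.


S = K * W^2 * F / d
W^2 = 38.2^2 = 1459.24
S = 0.000212 * 1459.24 * 34.2 / 31.0
Numerator = 0.000212 * 1459.24 * 34.2 = 10.580074
S = 10.580074 / 31.0 = 0.3413 m

0.3413


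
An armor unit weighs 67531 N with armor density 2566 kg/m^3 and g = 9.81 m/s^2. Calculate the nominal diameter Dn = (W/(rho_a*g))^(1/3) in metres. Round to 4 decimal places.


V = W / (rho_a * g)
V = 67531 / (2566 * 9.81)
V = 67531 / 25172.46
V = 2.682733 m^3
Dn = V^(1/3) = 2.682733^(1/3)
Dn = 1.3895 m

1.3895


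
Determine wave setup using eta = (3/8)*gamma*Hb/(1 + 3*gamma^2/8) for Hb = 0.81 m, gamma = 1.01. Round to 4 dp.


eta = (3/8) * gamma * Hb / (1 + 3*gamma^2/8)
Numerator = (3/8) * 1.01 * 0.81 = 0.306788
Denominator = 1 + 3*1.01^2/8 = 1 + 0.382538 = 1.382538
eta = 0.306788 / 1.382538
eta = 0.2219 m

0.2219


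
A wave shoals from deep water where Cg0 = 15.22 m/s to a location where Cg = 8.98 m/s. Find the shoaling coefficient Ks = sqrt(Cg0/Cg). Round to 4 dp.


Ks = sqrt(Cg0 / Cg)
Ks = sqrt(15.22 / 8.98)
Ks = sqrt(1.6949)
Ks = 1.3019

1.3019


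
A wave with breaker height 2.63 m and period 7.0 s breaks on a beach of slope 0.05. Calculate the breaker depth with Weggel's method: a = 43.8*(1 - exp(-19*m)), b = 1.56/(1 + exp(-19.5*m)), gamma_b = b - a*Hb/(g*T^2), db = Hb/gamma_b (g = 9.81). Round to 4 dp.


a = 43.8 * (1 - exp(-19 * m))
exp(-19 * 0.05) = exp(-0.9500) = 0.386741
a = 43.8 * (1 - 0.386741) = 26.860743
b = 1.56 / (1 + exp(-19.5 * m))
exp(-19.5 * 0.05) = exp(-0.9750) = 0.377192
b = 1.56 / (1 + 0.377192) = 1.132739
Hb / (g * T^2) = 2.63 / (9.81 * 7.0^2) = 2.63 / 480.6900 = 0.00547130
gamma_b = b - a * Hb/(g*T^2) = 1.132739 - 26.860743 * 0.00547130 = 0.985776
db = Hb / gamma_b = 2.63 / 0.985776
db = 2.6679 m

2.6679


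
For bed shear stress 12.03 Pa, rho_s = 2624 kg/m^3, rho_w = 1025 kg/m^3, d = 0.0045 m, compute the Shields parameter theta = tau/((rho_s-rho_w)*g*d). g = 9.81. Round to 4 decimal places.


theta = tau / ((rho_s - rho_w) * g * d)
rho_s - rho_w = 2624 - 1025 = 1599
Denominator = 1599 * 9.81 * 0.0045 = 70.587855
theta = 12.03 / 70.587855
theta = 0.1704

0.1704


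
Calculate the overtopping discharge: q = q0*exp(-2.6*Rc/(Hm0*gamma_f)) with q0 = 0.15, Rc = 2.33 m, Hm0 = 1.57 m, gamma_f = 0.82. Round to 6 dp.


q = q0 * exp(-2.6 * Rc / (Hm0 * gamma_f))
Exponent = -2.6 * 2.33 / (1.57 * 0.82)
= -2.6 * 2.33 / 1.2874
= -4.705608
exp(-4.705608) = 0.009044
q = 0.15 * 0.009044
q = 0.001357 m^3/s/m

0.001357


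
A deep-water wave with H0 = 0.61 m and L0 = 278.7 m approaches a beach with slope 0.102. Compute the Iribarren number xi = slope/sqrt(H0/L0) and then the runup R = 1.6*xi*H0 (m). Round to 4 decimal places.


xi = slope / sqrt(H0/L0)
H0/L0 = 0.61/278.7 = 0.002189
sqrt(0.002189) = 0.046784
xi = 0.102 / 0.046784 = 2.180237
R = 1.6 * xi * H0 = 1.6 * 2.180237 * 0.61
R = 2.1279 m

2.1279


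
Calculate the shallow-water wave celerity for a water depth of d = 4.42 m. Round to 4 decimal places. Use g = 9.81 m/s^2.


Using the shallow-water approximation:
C = sqrt(g * d) = sqrt(9.81 * 4.42)
C = sqrt(43.3602)
C = 6.5848 m/s

6.5848


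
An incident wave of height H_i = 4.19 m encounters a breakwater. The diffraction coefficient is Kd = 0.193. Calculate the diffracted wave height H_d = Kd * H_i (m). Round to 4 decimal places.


H_d = Kd * H_i
H_d = 0.193 * 4.19
H_d = 0.8087 m

0.8087


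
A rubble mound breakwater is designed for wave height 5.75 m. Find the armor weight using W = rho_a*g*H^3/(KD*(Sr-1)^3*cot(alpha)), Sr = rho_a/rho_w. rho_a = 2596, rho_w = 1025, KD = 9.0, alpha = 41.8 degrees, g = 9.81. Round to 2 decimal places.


Sr = rho_a / rho_w = 2596 / 1025 = 2.532683
(Sr - 1) = 1.532683
(Sr - 1)^3 = 3.600451
cot(41.8) = 1 / tan(41.8) = 1 / 0.894103 = 1.118439
Numerator = 2596 * 9.81 * 5.75^3 = 4841469.8269
Denominator = 9.0 * 3.600451 * 1.118439 = 36.241972
W = 4841469.8269 / 36.241972
W = 133587.37 N

133587.37
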